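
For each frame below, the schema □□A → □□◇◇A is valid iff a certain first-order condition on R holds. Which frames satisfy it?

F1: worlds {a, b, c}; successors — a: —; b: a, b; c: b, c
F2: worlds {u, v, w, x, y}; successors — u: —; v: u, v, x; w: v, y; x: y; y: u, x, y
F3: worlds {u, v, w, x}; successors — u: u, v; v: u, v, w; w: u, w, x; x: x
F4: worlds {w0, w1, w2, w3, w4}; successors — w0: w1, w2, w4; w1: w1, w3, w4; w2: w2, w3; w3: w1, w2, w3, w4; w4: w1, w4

F3, F4

The schema corresponds to a generalized confluence (Geach) condition: ∀x ∀z (xR²z → ∃w (xR²w ∧ zR²w)).
F1: fails — bR²a but no w with bR²w and aR²w.
F2: fails — vR²u but no t with vR²t and uR²t.
F3: holds.
F4: holds.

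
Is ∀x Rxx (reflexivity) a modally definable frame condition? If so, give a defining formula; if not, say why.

Yes — defined by □p → p

Yes: it is reflexivity, defined by the T schema □p → p.
Suppose □p→p is valid. At any x set V(p)={w : Rxw}. Then □p holds at x, so p holds at x, i.e. Rxx.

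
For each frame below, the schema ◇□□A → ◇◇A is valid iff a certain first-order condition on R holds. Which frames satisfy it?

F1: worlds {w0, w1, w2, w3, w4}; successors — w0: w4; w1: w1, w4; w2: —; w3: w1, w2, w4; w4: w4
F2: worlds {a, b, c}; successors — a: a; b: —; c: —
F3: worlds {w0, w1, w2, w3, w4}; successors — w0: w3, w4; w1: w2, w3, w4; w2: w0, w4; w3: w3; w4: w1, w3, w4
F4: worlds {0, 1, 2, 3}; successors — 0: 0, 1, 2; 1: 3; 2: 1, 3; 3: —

F2, F3

This is the axiom for a generalized confluence (Geach) condition; its first-order frame correspondent is ∀x ∀y (xRy → ∃w (yR²w ∧ xR²w)).
F1: fails — w3Rw2 but no w with w2R²w and w3R²w.
F2: holds.
F3: holds.
F4: fails — 0R1 but no w with 1R²w and 0R²w.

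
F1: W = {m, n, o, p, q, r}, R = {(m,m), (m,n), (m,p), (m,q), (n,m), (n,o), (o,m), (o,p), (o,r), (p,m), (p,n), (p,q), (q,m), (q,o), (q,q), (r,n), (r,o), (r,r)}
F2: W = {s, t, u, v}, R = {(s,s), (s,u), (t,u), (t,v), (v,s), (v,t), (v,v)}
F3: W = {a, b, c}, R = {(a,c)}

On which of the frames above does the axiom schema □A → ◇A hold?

F1

This is the axiom for seriality; its first-order frame correspondent is ∀x ∃y Rxy.
F1: ✓.
F2: fails — world u has no successor.
F3: fails — world b has no successor.
Valid on: F1.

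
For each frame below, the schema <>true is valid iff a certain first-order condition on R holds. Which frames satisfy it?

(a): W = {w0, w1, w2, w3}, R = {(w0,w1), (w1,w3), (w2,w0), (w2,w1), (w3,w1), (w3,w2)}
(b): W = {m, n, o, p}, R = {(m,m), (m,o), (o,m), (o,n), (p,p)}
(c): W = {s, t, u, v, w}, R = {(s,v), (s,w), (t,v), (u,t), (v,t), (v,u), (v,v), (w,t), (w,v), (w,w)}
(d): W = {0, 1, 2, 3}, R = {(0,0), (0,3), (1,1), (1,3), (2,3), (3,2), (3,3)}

Frame correspondent (Sahlqvist): forall x exists y Rxy — i.e. seriality.
(a): condition met.
(b): fails — world n has no successor.
(c): condition met.
(d): condition met.

(a), (c), (d)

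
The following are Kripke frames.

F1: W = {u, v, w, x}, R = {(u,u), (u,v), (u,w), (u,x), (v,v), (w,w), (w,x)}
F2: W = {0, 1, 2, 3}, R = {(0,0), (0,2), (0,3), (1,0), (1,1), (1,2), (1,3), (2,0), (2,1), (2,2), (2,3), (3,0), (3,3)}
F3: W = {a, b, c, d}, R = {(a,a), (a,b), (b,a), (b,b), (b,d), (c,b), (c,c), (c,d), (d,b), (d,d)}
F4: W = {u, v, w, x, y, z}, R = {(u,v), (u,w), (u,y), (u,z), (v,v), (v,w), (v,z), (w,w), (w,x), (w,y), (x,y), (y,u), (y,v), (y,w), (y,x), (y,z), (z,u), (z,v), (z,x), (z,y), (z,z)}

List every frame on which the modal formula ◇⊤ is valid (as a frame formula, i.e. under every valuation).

F2, F3, F4

This is the axiom for seriality; its first-order frame correspondent is ∀x ∃y Rxy.
F1: fails — world x has no successor.
F2: holds.
F3: holds.
F4: holds.
Valid on: F2, F3, F4.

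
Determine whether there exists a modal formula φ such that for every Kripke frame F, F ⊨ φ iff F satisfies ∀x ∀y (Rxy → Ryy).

Yes — defined by □(□q → q)

This is a Sahlqvist condition; the T□ axiom □(□q → q) defines it.
Suppose □(□q→q) is valid. Take Rxy and set V(q)={w : Ryw}. Then at y, □q holds; since □(□q→q) at x, □q→q at y, so q at y, i.e. Ryy.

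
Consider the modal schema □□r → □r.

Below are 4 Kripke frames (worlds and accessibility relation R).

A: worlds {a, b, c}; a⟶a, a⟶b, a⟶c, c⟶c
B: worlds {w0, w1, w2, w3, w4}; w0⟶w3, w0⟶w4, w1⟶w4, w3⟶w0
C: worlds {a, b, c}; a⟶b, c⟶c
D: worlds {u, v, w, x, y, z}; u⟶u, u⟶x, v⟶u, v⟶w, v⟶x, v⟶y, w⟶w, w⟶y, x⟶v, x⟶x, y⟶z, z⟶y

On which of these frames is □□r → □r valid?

A

This is the axiom for density; its first-order frame correspondent is ∀x ∀y (Rxy → ∃z (Rxz ∧ Rzy)).
A: ✓.
B: fails — Rw1w4 but no z with Rw1z and Rzw4.
C: fails — Rab but no z with Raz and Rzb.
D: fails — Rzy but no t with Rzt and Rty.
Valid on: A.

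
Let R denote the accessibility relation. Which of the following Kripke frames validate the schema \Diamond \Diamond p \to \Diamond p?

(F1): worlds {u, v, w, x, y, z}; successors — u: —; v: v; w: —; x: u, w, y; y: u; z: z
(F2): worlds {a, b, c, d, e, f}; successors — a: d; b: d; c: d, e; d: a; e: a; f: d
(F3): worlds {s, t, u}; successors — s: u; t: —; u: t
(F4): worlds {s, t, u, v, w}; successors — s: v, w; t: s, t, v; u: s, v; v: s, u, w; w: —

(F1)

The schema corresponds to transitivity: \forall x \forall y \forall z (Rxy \wedge Ryz \to Rxz).
(F1): holds.
(F2): fails — Rcd and Rda but not Rca.
(F3): fails — Rsu and Rut but not Rst.
(F4): fails — Ruv and Rvw but not Ruw.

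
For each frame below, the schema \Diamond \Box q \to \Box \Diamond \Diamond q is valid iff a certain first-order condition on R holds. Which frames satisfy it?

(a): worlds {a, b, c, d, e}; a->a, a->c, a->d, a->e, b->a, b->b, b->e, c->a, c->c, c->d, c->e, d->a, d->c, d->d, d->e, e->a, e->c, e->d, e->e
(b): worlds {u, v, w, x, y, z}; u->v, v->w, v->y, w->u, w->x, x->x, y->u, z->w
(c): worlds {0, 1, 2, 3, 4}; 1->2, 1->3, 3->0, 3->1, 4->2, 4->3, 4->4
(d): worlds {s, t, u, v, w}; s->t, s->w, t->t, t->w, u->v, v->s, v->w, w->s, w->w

(a), (d)

The schema corresponds to a generalized confluence (Geach) condition: \forall x \forall y \forall z ((xRy \wedge xRz) \to \exists w (yRw \wedge z R^2 w)).
(a): holds.
(b): fails — uRv, uRv but no t with vRt and vR²t.
(c): fails — 1R2, 1R2 but no w with 2Rw and 2R²w.
(d): holds.
Valid on: (a), (d).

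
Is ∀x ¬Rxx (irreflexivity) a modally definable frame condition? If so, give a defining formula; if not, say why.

No

Modal frame validity is preserved under surjective bounded morphisms.
The 2-cycle (worlds 0,1 with 0→1→0) is irreflexive, and the map sending every world to a single reflexive point • is a surjective bounded morphism (forth: every edge maps to (•,•); back: every world has a successor). So any modal formula valid on the 2-cycle is also valid on the reflexive point, which is not irreflexive.
So the class is not modally definable.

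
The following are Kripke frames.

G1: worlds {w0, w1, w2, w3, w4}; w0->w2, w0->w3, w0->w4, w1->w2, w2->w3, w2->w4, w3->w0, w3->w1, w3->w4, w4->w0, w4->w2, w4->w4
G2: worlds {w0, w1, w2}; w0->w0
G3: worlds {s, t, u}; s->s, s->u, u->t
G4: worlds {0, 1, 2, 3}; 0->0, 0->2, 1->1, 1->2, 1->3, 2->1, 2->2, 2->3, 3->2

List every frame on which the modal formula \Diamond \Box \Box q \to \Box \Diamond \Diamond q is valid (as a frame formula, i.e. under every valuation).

The schema corresponds to a generalized confluence (Geach) condition: \forall x \forall y \forall z ((xRy \wedge xRz) \to \exists w (y R^2 w \wedge z R^2 w)).
G1: condition met.
G2: condition met.
G3: fails — sRs, sRu but no w with sR²w and uR²w.
G4: condition met.

G1, G2, G4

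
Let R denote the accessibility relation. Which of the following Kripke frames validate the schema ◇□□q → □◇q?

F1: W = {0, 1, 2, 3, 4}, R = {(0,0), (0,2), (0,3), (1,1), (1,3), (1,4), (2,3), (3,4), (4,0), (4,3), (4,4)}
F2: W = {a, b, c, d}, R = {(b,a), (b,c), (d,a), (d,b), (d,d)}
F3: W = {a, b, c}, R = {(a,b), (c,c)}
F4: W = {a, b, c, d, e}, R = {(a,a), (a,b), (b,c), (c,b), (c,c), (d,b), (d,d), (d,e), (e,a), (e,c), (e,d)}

F4

This is the axiom for a generalized confluence (Geach) condition; its first-order frame correspondent is ∀x ∀y ∀z ((xRy ∧ xRz) → ∃w (yR²w ∧ zRw)).
F1: fails — 0R2, 0R0 but no w with 2R²w and 0Rw.
F2: fails — bRa, bRa but no w with aR²w and aRw.
F3: fails — aRb, aRb but no w with bR²w and bRw.
F4: satisfies the condition.
Valid on: F4.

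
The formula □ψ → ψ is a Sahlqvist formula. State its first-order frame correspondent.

Reflexivity

Suppose □ψ→ψ is valid. At any x set V(ψ)={w : Rxw}. Then □ψ holds at x, so ψ holds at x, i.e. Rxx.
Conversely, any frame satisfying ∀x Rxx validates the schema.
Frame condition: ∀x Rxx.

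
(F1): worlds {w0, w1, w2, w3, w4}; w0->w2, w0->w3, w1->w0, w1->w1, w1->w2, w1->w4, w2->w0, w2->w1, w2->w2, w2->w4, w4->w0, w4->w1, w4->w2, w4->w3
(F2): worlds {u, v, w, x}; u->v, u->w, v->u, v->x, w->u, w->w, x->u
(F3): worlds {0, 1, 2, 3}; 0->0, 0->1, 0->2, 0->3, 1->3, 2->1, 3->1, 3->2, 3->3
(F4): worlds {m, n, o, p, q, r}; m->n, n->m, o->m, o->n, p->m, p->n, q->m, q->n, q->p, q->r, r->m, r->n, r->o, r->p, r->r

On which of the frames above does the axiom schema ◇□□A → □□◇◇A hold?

This is the axiom for a generalized confluence (Geach) condition; its first-order frame correspondent is ∀x ∀y ∀z ((xRy ∧ xR²z) → ∃w (yR²w ∧ zR²w)).
(F1): fails — w0Rw3, w0R²w0 but no w with w3R²w and w0R²w.
(F2): ✓.
(F3): ✓.
(F4): fails — mRn, mR²m but no w with nR²w and mR²w.

(F2), (F3)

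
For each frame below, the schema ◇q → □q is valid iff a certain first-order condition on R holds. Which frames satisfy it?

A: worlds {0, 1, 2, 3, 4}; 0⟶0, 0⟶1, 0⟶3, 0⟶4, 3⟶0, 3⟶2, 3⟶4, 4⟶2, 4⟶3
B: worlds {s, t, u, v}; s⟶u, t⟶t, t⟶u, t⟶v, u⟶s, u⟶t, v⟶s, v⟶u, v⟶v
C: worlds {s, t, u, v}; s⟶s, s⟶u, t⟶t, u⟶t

This is the axiom for partial functionality; its first-order frame correspondent is ∀x ∀y ∀z (Rxy ∧ Rxz → y = z).
A: fails — 0 sees both 0 and 1.
B: fails — t sees both t and u.
C: fails — s sees both s and u.

none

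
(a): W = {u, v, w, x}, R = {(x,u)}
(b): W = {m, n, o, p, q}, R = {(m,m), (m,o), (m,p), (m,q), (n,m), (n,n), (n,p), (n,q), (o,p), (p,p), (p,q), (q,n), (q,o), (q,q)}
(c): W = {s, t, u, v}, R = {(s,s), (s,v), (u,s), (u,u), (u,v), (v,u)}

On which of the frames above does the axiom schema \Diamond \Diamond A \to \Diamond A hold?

Frame correspondent (Sahlqvist): \forall x \forall y \forall z (Rxy \wedge Ryz \to Rxz) — i.e. transitivity.
(a): ✓.
(b): fails — Rop and Rpq but not Roq.
(c): fails — Rvu and Ruv but not Rvv.

(a)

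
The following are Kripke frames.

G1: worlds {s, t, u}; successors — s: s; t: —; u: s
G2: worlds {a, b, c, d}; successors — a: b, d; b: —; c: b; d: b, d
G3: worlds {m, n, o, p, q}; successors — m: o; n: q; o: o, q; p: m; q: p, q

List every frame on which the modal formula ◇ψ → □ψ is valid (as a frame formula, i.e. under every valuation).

G1

The schema corresponds to partial functionality: ∀x ∀y ∀z (Rxy ∧ Rxz → y = z).
G1: ✓.
G2: fails — a sees both b and d.
G3: fails — o sees both o and q.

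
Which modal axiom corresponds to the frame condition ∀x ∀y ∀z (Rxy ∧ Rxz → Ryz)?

The condition is the Euclidean property. The 5 schema ◇q → □◇q defines it.
Suppose ◇q→□◇q is valid. Take Rxy, Rxz and set V(q)={y}. Then ◇q at x, so □◇q at x, so ◇q at z, so some w with Rzw has q; w=y, i.e. Rzy. By symmetry of the argument, Ryz.

◇q → □◇q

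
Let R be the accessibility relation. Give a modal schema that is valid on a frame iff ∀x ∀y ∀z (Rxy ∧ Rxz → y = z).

◇ψ → □ψ

The condition is partial functionality. The CD schema ◇ψ → □ψ defines it.
Suppose ◇ψ→□ψ is valid. Take Rxy, Rxz and set V(ψ)={y}. Then ◇ψ at x, so □ψ at x, so ψ at z, i.e. z=y.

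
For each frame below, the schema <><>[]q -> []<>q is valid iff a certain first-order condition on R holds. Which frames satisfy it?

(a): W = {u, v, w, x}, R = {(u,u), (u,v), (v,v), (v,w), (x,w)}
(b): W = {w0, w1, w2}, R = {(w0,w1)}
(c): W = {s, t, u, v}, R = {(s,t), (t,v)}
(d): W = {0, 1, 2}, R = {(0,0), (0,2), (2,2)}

(b), (d)

The schema corresponds to a generalized confluence (Geach) condition: forall x forall y forall z ((x R^2 y & xRz) -> exists w (yRw & zRw)).
(a): fails — uR²w, uRu but no t with wRt and uRt.
(b): condition met.
(c): fails — sR²v, sRt but no w with vRw and tRw.
(d): condition met.
Valid on: (b), (d).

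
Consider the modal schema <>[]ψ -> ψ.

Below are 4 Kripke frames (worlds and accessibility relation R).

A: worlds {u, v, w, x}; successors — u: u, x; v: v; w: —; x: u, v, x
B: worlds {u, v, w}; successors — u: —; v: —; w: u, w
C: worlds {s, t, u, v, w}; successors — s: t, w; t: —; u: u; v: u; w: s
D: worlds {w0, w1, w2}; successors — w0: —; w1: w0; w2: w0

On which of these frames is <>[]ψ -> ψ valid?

The schema corresponds to symmetry: forall x forall y (Rxy -> Ryx).
A: fails — Rxv but not Rvx.
B: fails — Rwu but not Ruw.
C: fails — Rvu but not Ruv.
D: fails — Rw1w0 but not Rw0w1.

none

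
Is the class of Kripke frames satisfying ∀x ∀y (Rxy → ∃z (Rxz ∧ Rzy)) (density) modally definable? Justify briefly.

The condition is density. A defining modal formula is □□q → □q.
Suppose □□q→□q is valid. Take Rxy and set V(q)={w : xR²w}. Then □□q at x, so □q at x, so q at y, i.e. ∃z(Rxz∧Rzy).

Yes, by □□q → □q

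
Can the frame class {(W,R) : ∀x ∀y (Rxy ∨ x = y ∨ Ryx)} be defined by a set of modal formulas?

Not modally definable

Any modally definable frame class is closed under disjoint unions.
Take 2 disjoint single-world reflexive frames: each is trivially connected, but their disjoint union has 2 worlds with no edge between distinct components, so it is not connected.
So the class is not modally definable.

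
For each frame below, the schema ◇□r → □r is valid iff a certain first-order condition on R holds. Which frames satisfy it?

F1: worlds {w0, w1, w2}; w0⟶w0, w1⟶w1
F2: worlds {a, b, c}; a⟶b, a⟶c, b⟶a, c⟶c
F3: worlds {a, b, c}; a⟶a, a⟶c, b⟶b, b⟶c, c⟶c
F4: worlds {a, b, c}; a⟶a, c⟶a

F1, F4

Frame correspondent (Sahlqvist): ∀x ∀y ∀z (Rxy ∧ Rxz → Ryz) — i.e. the Euclidean property.
F1: condition met.
F2: fails — Rac and Rab but not Rcb.
F3: fails — Rac and Raa but not Rca.
F4: condition met.
Valid on: F1, F4.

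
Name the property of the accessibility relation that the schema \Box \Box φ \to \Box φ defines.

density: \forall x \forall y (Rxy \to \exists z (Rxz \wedge Rzy))

Suppose □□φ→□φ is valid. Take Rxy and set V(φ)={w : xR²w}. Then □□φ at x, so □φ at x, so φ at y, i.e. ∃z(Rxz∧Rzy).
The converse is a direct semantic check.
So the correspondent is density.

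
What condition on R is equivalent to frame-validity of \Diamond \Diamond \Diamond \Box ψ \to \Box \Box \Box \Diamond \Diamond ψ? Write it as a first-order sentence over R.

\forall x \forall y \forall z ((x R^3 y \wedge x R^3 z) \to \exists w (yRw \wedge z R^2 w))

This is a Sahlqvist (Geach-type) schema ◇^3□^1ψ → □^3◇^2ψ.
Minimal-valuation argument: fix x; take any y with xR^3y and any z with xR^3z. Set V(ψ) to the set of worlds R-reachable from y in exactly 1 step. Then □^1ψ holds at y, so the antecedent holds at x; validity forces ◇^2ψ at z, giving a w with zR^2w and yR^1w.
First-order correspondent: \forall x \forall y \forall z ((x R^3 y \wedge x R^3 z) \to \exists w (yRw \wedge z R^2 w)).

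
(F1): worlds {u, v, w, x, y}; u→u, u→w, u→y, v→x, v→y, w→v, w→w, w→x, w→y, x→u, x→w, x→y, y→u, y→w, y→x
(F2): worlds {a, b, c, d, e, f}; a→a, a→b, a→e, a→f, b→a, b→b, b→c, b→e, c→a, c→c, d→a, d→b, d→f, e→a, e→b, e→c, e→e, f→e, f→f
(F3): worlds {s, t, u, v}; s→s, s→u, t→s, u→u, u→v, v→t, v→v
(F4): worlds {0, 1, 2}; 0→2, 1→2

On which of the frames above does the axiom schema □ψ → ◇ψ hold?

(F1), (F2), (F3)

Frame correspondent (Sahlqvist): ∀x ∃y Rxy — i.e. seriality.
(F1): satisfies the condition.
(F2): satisfies the condition.
(F3): satisfies the condition.
(F4): fails — world 2 has no successor.
Valid on: (F1), (F2), (F3).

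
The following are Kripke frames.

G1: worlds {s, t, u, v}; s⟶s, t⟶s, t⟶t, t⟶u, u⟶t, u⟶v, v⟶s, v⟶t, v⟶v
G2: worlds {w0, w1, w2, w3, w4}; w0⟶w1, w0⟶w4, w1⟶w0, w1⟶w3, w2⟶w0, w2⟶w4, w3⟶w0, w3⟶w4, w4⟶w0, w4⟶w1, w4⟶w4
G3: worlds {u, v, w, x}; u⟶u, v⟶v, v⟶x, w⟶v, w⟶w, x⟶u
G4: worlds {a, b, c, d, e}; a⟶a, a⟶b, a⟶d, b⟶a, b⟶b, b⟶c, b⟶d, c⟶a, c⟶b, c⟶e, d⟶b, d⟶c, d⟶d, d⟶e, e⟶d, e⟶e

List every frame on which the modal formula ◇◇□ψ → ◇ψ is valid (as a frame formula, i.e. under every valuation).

The schema corresponds to a generalized confluence (Geach) condition: ∀x ∀y (xR²y → ∃w (yRw ∧ xRw)).
G1: fails — uR²s but no w with sRw and uRw.
G2: fails — w0R²w1 but no w with w1Rw and w0Rw.
G3: fails — vR²u but no t with uRt and vRt.
G4: holds.
Valid on: G4.

G4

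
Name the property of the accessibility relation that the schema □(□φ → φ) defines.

shift-reflexivity

Suppose □(□φ→φ) is valid. Take Rxy and set V(φ)={w : Ryw}. Then at y, □φ holds; since □(□φ→φ) at x, □φ→φ at y, so φ at y, i.e. Ryy.
Conversely, any frame satisfying ∀x ∀y (Rxy → Ryy) validates the schema.
Frame condition: ∀x ∀y (Rxy → Ryy).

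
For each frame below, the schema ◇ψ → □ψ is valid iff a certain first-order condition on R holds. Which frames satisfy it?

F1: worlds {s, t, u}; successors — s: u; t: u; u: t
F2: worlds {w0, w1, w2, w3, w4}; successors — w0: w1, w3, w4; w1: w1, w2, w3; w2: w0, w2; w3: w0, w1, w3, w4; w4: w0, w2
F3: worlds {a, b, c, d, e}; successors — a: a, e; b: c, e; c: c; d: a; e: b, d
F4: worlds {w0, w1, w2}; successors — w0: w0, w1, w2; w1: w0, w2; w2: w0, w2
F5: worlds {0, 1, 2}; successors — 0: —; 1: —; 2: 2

F1, F5

The schema corresponds to partial functionality: ∀x ∀y ∀z (Rxy ∧ Rxz → y = z).
F1: condition met.
F2: fails — w0 sees both w1 and w3.
F3: fails — a sees both a and e.
F4: fails — w0 sees both w0 and w1.
F5: condition met.
Valid on: F1, F5.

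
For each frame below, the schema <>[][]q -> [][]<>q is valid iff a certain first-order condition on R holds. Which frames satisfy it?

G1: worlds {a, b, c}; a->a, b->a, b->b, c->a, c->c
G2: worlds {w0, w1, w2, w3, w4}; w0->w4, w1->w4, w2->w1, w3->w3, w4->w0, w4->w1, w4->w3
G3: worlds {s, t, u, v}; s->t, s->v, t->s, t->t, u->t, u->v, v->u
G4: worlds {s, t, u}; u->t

The schema corresponds to a generalized confluence (Geach) condition: forall x forall y forall z ((xRy & x R^2 z) -> exists w (y R^2 w & zRw)).
G1: ✓.
G2: ✓.
G3: fails — tRt, tR²v but no w with tR²w and vRw.
G4: ✓.

G1, G2, G4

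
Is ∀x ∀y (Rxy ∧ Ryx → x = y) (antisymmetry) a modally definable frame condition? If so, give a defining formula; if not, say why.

Any modally definable frame class is closed under surjective bounded morphisms.
The 4-cycle (worlds a,b,c,d with a→b→c→d→a) is antisymmetric. Sending even-indexed worlds to a and odd-indexed worlds to b is a surjective bounded morphism onto the two-world frame with a↔b, which is not antisymmetric.
So the class is not modally definable.

Not definable by any modal formula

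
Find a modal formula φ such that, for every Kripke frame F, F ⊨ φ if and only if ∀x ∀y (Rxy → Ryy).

□(□q → q)

A defining formula is □(□q → q) (the T□ axiom).
Suppose □(□q→q) is valid. Take Rxy and set V(q)={w : Ryw}. Then at y, □q holds; since □(□q→q) at x, □q→q at y, so q at y, i.e. Ryy.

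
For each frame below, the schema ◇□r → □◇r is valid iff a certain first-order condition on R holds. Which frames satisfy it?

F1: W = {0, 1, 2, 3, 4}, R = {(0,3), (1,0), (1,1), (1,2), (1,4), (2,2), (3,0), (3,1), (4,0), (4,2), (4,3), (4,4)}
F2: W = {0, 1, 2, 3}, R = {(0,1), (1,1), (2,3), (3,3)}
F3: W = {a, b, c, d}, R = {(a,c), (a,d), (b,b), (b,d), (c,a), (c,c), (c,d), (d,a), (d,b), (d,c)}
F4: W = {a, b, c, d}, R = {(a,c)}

F2, F3

Frame correspondent (Sahlqvist): ∀x ∀y ∀z (Rxy ∧ Rxz → ∃w (Ryw ∧ Rzw)) — i.e. convergence.
F1: fails — R10 and R12 but 0 and 2 have no common successor.
F2: ✓.
F3: ✓.
F4: fails — Rac and Rac but c and c have no common successor.
Valid on: F2, F3.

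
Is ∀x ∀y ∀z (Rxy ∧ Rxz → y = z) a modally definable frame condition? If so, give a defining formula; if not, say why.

Definable; ◇q → □q defines it

This is a Sahlqvist condition; the CD axiom ◇q → □q defines it.
Suppose ◇q→□q is valid. Take Rxy, Rxz and set V(q)={y}. Then ◇q at x, so □q at x, so q at z, i.e. z=y.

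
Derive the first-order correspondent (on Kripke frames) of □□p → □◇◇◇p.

∀x ∀z (xRz → ∃w (xR²w ∧ zR³w))

This is a Sahlqvist (Geach-type) schema ◇^0□^2p → □^1◇^3p.
Minimal-valuation argument: fix x; take any y with xR^0y and any z with xR^1z. Set V(p) to the set of worlds R-reachable from y in exactly 2 steps. Then □^2p holds at y, so the antecedent holds at x; validity forces ◇^3p at z, giving a w with zR^3w and yR^2w.
First-order correspondent: ∀x ∀z (xRz → ∃w (xR²w ∧ zR³w)).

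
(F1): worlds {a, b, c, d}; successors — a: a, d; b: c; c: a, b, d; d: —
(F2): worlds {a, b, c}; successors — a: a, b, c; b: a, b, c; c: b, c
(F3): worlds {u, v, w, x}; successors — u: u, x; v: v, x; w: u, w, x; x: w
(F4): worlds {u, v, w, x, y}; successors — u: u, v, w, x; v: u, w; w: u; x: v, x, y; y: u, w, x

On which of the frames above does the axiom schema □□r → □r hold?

(F2), (F3), (F4)

Frame correspondent (Sahlqvist): ∀x ∀y (Rxy → ∃z (Rxz ∧ Rzy)) — i.e. density.
(F1): fails — Rbc but no z with Rbz and Rzc.
(F2): ✓.
(F3): ✓.
(F4): ✓.
Valid on: (F2), (F3), (F4).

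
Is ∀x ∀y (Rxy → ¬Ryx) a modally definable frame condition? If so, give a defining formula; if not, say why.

If a class were modally definable it would be closed under surjective bounded morphisms (Goldblatt–Thomason).
The 3-cycle (worlds s,t,u with s→t→u→s) is asymmetric. Mapping every world to a single reflexive point • is a surjective bounded morphism, and the reflexive point is not asymmetric (R•• but asymmetry requires ¬R••).
Hence asymmetry is not modally definable.

No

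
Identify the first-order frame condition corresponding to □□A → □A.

Suppose □□A→□A is valid. Take Rxy and set V(A)={w : xR²w}. Then □□A at x, so □A at x, so A at y, i.e. ∃z(Rxz∧Rzy).

density: ∀x ∀y (Rxy → ∃z (Rxz ∧ Rzy))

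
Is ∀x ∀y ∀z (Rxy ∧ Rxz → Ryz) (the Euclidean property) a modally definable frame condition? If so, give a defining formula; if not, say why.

This is a Sahlqvist condition; the 5 axiom ◇q → □◇q defines it.
Suppose ◇q→□◇q is valid. Take Rxy, Rxz and set V(q)={y}. Then ◇q at x, so □◇q at x, so ◇q at z, so some w with Rzw has q; w=y, i.e. Rzy. By symmetry of the argument, Ryz.

Yes, by ◇q → □◇q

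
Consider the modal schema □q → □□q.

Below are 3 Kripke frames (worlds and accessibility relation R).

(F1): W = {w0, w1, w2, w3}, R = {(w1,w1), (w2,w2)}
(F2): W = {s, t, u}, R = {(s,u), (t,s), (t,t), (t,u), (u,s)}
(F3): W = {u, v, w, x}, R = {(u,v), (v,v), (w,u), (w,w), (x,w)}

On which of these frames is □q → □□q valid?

This is the axiom for transitivity; its first-order frame correspondent is ∀x ∀y ∀z (Rxy ∧ Ryz → Rxz).
(F1): satisfies the condition.
(F2): fails — Rus and Rsu but not Ruu.
(F3): fails — Rxw and Rwu but not Rxu.

(F1)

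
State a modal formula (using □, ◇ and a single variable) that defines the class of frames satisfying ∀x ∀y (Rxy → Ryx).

The condition is symmetry. The B schema ψ → □◇ψ defines it.
Suppose ψ→□◇ψ is valid. Take Rxy and set V(ψ)={x}. Then ψ at x, so □◇ψ at x, so ◇ψ at y, so some z with Ryz has ψ; z=x, i.e. Ryx.

ψ → □◇ψ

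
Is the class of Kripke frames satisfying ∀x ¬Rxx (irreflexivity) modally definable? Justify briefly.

Not modally definable

If a class were modally definable it would be closed under surjective bounded morphisms (Goldblatt–Thomason).
The 4-cycle (worlds 0,1,2,3 with 0→1→2→3→0) is irreflexive, and the map sending every world to a single reflexive point • is a surjective bounded morphism (forth: every edge maps to (•,•); back: every world has a successor). So any modal formula valid on the 4-cycle is also valid on the reflexive point, which is not irreflexive.
So the class is not modally definable.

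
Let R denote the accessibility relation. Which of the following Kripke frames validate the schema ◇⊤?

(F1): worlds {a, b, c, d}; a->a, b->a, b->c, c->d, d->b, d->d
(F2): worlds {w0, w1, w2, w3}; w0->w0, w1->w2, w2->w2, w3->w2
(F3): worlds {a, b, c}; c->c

This is the axiom for seriality; its first-order frame correspondent is ∀x ∃y Rxy.
(F1): satisfies the condition.
(F2): satisfies the condition.
(F3): fails — world a has no successor.
Valid on: (F1), (F2).

(F1), (F2)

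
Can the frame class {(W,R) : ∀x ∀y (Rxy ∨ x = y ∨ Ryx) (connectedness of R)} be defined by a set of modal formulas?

No

If a class were modally definable it would be closed under disjoint unions (Goldblatt–Thomason).
Take 4 disjoint single-world reflexive frames: each is trivially connected, but their disjoint union has 4 worlds with no edge between distinct components, so it is not connected.
So no modal formula (or set of formulas) defines exactly the connected frames.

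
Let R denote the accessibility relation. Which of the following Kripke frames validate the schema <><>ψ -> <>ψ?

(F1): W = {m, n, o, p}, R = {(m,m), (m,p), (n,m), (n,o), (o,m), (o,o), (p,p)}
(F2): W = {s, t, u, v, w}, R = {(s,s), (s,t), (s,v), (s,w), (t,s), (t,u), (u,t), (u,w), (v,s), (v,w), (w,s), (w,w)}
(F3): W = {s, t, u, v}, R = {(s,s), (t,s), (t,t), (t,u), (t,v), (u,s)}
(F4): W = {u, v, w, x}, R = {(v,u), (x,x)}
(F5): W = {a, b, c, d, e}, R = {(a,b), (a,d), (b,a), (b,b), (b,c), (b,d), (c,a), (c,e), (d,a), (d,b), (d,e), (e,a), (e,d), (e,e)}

This is the axiom for transitivity; its first-order frame correspondent is forall x forall y forall z (Rxy & Ryz -> Rxz).
(F1): fails — Rom and Rmp but not Rop.
(F2): fails — Ruw and Rws but not Rus.
(F3): holds.
(F4): holds.
(F5): fails — Rbc and Rce but not Rbe.

(F3), (F4)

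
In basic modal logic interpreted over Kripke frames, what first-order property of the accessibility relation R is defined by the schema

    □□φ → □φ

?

Density

This is the C4 axiom.
Its frame correspondent is density — ∀x ∀y (Rxy → ∃z (Rxz ∧ Rzy)).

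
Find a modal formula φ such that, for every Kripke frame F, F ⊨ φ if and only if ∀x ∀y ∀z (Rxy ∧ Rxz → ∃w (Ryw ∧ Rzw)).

A defining formula is ◇□p → □◇p (the .2 axiom).
Suppose ◇□p→□◇p is valid. Take Rxy, Rxz and set V(p)={w : Ryw}. Then □p at y so ◇□p at x, so □◇p at x, so ◇p at z, giving w with Rzw and Ryw.

◇□p → □◇p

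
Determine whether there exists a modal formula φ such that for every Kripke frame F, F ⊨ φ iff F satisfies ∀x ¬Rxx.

If a class were modally definable it would be closed under surjective bounded morphisms (Goldblatt–Thomason).
The 4-cycle (worlds s,t,u,v with s→t→u→v→s) is irreflexive, and the map sending every world to a single reflexive point • is a surjective bounded morphism (forth: every edge maps to (•,•); back: every world has a successor). So any modal formula valid on the 4-cycle is also valid on the reflexive point, which is not irreflexive.
Hence irreflexivity is not modally definable.

Not definable by any modal formula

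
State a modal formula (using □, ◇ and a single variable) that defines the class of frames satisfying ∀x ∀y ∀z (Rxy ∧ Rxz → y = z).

◇q → □q

This is partial functionality; the standard corresponding axiom is CD: ◇q → □q.
Suppose ◇q→□q is valid. Take Rxy, Rxz and set V(q)={y}. Then ◇q at x, so □q at x, so q at z, i.e. z=y.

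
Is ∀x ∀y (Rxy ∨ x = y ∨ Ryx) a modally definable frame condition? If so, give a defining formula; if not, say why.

If a class were modally definable it would be closed under disjoint unions (Goldblatt–Thomason).
Take 3 disjoint single-world reflexive frames: each is trivially connected, but their disjoint union has 3 worlds with no edge between distinct components, so it is not connected.
So the class is not modally definable.

Not definable by any modal formula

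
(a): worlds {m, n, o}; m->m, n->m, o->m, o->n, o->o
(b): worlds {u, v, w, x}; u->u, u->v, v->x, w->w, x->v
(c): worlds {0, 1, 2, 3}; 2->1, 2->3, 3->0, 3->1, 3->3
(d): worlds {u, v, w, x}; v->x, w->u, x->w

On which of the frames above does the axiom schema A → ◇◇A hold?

This is the axiom for a generalized confluence (Geach) condition; its first-order frame correspondent is ∀x ∃w (x = w ∧ xR²w).
(a): fails — at n but no w with n=w and nR²w.
(b): condition met.
(c): fails — at 0 but no w with 0=w and 0R²w.
(d): fails — at u but no t with u=t and uR²t.

(b)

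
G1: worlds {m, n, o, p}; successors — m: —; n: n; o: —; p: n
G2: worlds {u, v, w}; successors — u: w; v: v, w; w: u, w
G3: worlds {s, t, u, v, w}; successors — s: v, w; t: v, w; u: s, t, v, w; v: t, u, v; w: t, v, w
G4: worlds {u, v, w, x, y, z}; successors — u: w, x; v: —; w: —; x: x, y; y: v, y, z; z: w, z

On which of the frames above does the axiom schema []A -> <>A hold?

The schema corresponds to seriality: forall x exists y Rxy.
G1: fails — world m has no successor.
G2: holds.
G3: holds.
G4: fails — world v has no successor.

G2, G3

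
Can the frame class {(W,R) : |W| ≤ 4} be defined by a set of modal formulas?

Not modally definable

Modal frame validity is preserved under disjoint unions.
Any modal formula valid on each of 5 disjoint one-world frames is valid on their disjoint union (validity is preserved under disjoint unions). Each one-world frame has |W|=1≤4, but the union has |W|=5.
So no modal formula (or set of formulas) defines exactly the |W|≤4 frames.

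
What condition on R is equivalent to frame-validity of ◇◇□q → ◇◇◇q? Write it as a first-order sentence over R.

∀x ∀y (xR²y → ∃w (yRw ∧ xR³w))

This is a Sahlqvist (Geach-type) schema ◇^2□^1q → □^0◇^3q.
Minimal-valuation argument: fix x; take any y with xR^2y and any z with xR^0z. Set V(q) to the set of worlds R-reachable from y in exactly 1 step. Then □^1q holds at y, so the antecedent holds at x; validity forces ◇^3q at z, giving a w with zR^3w and yR^1w.
First-order correspondent: ∀x ∀y (xR²y → ∃w (yRw ∧ xR³w)).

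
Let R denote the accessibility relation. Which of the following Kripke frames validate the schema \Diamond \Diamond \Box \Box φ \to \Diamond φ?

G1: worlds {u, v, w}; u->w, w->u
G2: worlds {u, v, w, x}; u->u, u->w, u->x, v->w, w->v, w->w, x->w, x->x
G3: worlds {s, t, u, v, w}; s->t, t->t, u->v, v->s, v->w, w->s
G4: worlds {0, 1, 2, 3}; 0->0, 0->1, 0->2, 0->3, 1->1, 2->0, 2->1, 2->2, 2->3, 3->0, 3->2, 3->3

Frame correspondent (Sahlqvist): \forall x \forall y (x R^2 y \to \exists w (y R^2 w \wedge xRw)) — i.e. a generalized confluence (Geach) condition.
G1: fails — uR²u but no t with uR²t and uRt.
G2: ✓.
G3: fails — uR²s but no w* with sR²w* and uRw*.
G4: fails — 3R²1 but no w with 1R²w and 3Rw.

G2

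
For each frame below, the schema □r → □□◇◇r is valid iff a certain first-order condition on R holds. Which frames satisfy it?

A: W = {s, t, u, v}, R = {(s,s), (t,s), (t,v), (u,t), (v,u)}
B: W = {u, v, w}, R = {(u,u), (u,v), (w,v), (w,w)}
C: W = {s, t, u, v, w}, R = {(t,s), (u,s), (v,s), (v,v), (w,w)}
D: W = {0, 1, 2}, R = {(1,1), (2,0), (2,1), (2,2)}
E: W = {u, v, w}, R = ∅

This is the axiom for a generalized confluence (Geach) condition; its first-order frame correspondent is ∀x ∀z (xR²z → ∃w (xRw ∧ zR²w)).
A: fails — uR²s but no w with uRw and sR²w.
B: fails — uR²v but no t with uRt and vR²t.
C: fails — vR²s but no w* with vRw* and sR²w*.
D: fails — 2R²0 but no w with 2Rw and 0R²w.
E: condition met.
Valid on: E.

E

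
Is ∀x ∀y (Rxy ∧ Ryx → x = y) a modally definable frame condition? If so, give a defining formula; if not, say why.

Not modally definable

If a class were modally definable it would be closed under surjective bounded morphisms (Goldblatt–Thomason).
The 6-cycle (worlds w0,w1,w2,w3,w4,w5 with w0→w1→w2→w3→w4→w5→w0) is antisymmetric. Sending even-indexed worlds to a and odd-indexed worlds to b is a surjective bounded morphism onto the two-world frame with a↔b, which is not antisymmetric.
Hence antisymmetry is not modally definable.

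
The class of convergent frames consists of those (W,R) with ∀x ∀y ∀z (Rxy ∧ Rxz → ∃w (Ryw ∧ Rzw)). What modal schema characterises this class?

◇□p → □◇p

The condition is convergence. The .2 schema ◇□p → □◇p defines it.
Suppose ◇□p→□◇p is valid. Take Rxy, Rxz and set V(p)={w : Ryw}. Then □p at y so ◇□p at x, so □◇p at x, so ◇p at z, giving w with Rzw and Ryw.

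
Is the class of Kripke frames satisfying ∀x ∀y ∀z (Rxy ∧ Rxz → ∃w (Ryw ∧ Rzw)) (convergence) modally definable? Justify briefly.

Yes — defined by ◇□p → □◇p

Yes: it is convergence, defined by the .2 schema ◇□p → □◇p.
Suppose ◇□p→□◇p is valid. Take Rxy, Rxz and set V(p)={w : Ryw}. Then □p at y so ◇□p at x, so □◇p at x, so ◇p at z, giving w with Rzw and Ryw.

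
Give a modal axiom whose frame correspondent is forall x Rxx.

□ψ → ψ

A defining formula is □ψ → ψ (the T axiom).
Suppose □ψ→ψ is valid. At any x set V(ψ)={w : Rxw}. Then □ψ holds at x, so ψ holds at x, i.e. Rxx.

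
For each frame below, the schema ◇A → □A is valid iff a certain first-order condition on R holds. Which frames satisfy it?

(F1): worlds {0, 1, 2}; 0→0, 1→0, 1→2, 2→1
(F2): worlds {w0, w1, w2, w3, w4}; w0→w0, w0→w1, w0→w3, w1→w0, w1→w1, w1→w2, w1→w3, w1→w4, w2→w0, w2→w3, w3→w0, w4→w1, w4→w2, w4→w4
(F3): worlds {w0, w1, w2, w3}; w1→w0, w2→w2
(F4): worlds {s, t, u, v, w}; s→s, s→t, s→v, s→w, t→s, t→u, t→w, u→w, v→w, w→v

This is the axiom for partial functionality; its first-order frame correspondent is ∀x ∀y ∀z (Rxy ∧ Rxz → y = z).
(F1): fails — 1 sees both 0 and 2.
(F2): fails — w0 sees both w0 and w1.
(F3): holds.
(F4): fails — s sees both s and t.

(F3)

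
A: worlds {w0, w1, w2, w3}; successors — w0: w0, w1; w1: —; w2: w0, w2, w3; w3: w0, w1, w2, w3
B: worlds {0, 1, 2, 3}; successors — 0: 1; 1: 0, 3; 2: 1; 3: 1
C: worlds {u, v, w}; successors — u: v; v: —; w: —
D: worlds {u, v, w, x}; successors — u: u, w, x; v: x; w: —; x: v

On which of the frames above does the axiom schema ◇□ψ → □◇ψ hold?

This is the axiom for convergence; its first-order frame correspondent is ∀x ∀y ∀z (Rxy ∧ Rxz → ∃w (Ryw ∧ Rzw)).
A: fails — Rw0w1 and Rw0w1 but w1 and w1 have no common successor.
B: holds.
C: fails — Ruv and Ruv but v and v have no common successor.
D: fails — Ruw and Ruw but w and w have no common successor.
Valid on: B.

B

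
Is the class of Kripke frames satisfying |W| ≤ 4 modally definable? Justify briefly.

If a class were modally definable it would be closed under disjoint unions (Goldblatt–Thomason).
Any modal formula valid on each of 5 disjoint one-world frames is valid on their disjoint union (validity is preserved under disjoint unions). Each one-world frame has |W|=1≤4, but the union has |W|=5.
So the class is not modally definable.

Not modally definable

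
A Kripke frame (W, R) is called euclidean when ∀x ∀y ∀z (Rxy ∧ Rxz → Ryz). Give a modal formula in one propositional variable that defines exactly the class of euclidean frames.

The condition is the Euclidean property. The 5 schema ◇q → □◇q defines it.

◇q → □◇q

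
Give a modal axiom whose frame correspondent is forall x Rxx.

□q → q

The condition is reflexivity. The T schema □q → q defines it.
Suppose □q→q is valid. At any x set V(q)={w : Rxw}. Then □q holds at x, so q holds at x, i.e. Rxx.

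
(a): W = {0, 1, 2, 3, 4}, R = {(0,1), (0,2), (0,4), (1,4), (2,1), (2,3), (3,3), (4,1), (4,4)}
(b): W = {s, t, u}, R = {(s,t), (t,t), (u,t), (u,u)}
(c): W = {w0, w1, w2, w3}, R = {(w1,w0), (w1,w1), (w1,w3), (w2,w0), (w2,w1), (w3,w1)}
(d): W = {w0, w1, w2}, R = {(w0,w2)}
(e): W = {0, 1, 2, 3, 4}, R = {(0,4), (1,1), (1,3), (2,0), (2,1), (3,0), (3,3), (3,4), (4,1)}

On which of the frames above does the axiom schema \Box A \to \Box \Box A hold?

Frame correspondent (Sahlqvist): \forall x \forall y \forall z (Rxy \wedge Ryz \to Rxz) — i.e. transitivity.
(a): fails — R02 and R23 but not R03.
(b): holds.
(c): fails — Rw3w1 and Rw1w0 but not Rw3w0.
(d): holds.
(e): fails — R34 and R41 but not R31.

(b), (d)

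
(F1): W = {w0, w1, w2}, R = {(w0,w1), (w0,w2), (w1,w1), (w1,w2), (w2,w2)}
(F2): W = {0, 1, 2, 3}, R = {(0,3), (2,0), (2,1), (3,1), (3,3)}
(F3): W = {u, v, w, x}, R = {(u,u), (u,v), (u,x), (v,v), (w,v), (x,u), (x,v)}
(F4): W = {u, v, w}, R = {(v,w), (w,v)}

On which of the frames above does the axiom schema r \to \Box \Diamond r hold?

This is the axiom for symmetry; its first-order frame correspondent is \forall x \forall y (Rxy \to Ryx).
(F1): fails — Rw1w2 but not Rw2w1.
(F2): fails — R31 but not R13.
(F3): fails — Ruv but not Rvu.
(F4): holds.
Valid on: (F4).

(F4)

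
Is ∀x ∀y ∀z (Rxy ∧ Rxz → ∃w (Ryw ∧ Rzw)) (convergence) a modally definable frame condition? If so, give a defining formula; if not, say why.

Yes — defined by ◇□r → □◇r

This is a Sahlqvist condition; the .2 axiom ◇□r → □◇r defines it.
Suppose ◇□r→□◇r is valid. Take Rxy, Rxz and set V(r)={w : Ryw}. Then □r at y so ◇□r at x, so □◇r at x, so ◇r at z, giving w with Rzw and Ryw.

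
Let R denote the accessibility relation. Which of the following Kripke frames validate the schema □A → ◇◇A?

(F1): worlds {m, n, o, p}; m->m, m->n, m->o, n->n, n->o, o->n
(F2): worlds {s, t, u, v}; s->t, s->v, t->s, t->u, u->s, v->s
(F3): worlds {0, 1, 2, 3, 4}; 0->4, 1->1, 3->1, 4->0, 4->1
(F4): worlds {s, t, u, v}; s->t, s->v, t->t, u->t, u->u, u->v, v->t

The schema corresponds to a generalized confluence (Geach) condition: ∀x ∃w (xRw ∧ xR²w).
(F1): fails — at p but no w with pRw and pR²w.
(F2): fails — at s but no w with sRw and sR²w.
(F3): fails — at 0 but no w with 0Rw and 0R²w.
(F4): holds.
Valid on: (F4).

(F4)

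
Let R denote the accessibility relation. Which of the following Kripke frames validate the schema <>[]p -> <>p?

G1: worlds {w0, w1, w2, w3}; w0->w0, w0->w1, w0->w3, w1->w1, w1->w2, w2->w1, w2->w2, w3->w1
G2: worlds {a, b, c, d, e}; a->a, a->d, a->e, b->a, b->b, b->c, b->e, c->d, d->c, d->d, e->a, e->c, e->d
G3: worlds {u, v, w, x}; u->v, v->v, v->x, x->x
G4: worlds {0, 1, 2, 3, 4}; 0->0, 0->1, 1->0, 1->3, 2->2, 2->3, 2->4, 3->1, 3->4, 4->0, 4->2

G1, G3

This is the axiom for a generalized confluence (Geach) condition; its first-order frame correspondent is forall x forall y (xRy -> exists w (yRw & xRw)).
G1: satisfies the condition.
G2: fails — bRc but no w with cRw and bRw.
G3: satisfies the condition.
G4: fails — 1R3 but no w with 3Rw and 1Rw.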